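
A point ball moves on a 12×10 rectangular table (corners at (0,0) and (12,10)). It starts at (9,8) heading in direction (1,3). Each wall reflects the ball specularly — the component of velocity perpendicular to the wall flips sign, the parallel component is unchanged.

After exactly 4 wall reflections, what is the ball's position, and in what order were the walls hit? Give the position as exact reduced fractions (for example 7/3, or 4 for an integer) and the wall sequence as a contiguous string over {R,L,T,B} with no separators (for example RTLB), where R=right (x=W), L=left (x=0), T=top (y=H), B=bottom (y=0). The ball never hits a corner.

1. t=2/3 → T at (29/3,10); v=(1,-3)
2. t=7/3 → R at (12,3); v=(-1,-3)
3. t=1 → B at (11,0); v=(-1,3)
4. t=10/3 → T at (23/3,10); v=(-1,-3)

Final position: (23/3,10)
Wall sequence: TRBT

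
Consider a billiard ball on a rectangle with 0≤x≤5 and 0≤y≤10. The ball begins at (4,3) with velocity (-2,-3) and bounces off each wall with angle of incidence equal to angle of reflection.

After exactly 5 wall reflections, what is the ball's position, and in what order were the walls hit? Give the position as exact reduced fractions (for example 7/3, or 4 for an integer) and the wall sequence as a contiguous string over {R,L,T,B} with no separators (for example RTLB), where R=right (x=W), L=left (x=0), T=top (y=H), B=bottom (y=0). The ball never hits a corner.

1. t=1 → B at (2,0); v=(-2,3)
2. t=1 → L at (0,3); v=(2,3)
3. t=7/3 → T at (14/3,10); v=(2,-3)
4. t=1/6 → R at (5,19/2); v=(-2,-3)
5. t=5/2 → L at (0,2); v=(2,-3)

Final position: (0,2)
Wall sequence: BLTRL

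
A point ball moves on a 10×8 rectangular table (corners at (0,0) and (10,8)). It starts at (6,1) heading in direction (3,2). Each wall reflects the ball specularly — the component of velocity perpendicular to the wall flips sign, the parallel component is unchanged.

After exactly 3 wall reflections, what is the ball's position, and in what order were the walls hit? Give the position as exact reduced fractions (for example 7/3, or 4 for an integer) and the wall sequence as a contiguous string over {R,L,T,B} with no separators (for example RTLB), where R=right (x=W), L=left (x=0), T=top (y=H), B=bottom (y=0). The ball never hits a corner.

1. t=4/3 → R at (10,11/3); v=(-3,2)
2. t=13/6 → T at (7/2,8); v=(-3,-2)
3. t=7/6 → L at (0,17/3); v=(3,-2)

Final position: (0,17/3)
Wall sequence: RTL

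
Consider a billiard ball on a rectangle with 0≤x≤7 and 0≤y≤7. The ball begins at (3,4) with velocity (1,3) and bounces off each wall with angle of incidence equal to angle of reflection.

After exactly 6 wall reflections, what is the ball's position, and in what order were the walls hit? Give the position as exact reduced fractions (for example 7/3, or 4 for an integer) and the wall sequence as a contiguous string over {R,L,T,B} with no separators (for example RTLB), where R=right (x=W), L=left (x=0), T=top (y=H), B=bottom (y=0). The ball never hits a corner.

1. t=1 → T at (4,7); v=(1,-3)
2. t=7/3 → B at (19/3,0); v=(1,3)
3. t=2/3 → R at (7,2); v=(-1,3)
4. t=5/3 → T at (16/3,7); v=(-1,-3)
5. t=7/3 → B at (3,0); v=(-1,3)
6. t=7/3 → T at (2/3,7); v=(-1,-3)

Final position: (2/3,7)
Wall sequence: TBRTBT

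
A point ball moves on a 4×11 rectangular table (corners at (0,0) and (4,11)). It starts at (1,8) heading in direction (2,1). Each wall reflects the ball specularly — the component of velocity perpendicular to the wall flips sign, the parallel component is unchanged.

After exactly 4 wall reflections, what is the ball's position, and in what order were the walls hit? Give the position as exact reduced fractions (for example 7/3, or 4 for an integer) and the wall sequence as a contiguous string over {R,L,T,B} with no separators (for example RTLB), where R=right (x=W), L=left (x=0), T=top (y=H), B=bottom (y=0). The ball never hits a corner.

Final position: (4,17/2)
Wall sequence: RTLR

1. t=3/2 → R at (4,19/2); v=(-2,1)
2. t=3/2 → T at (1,11); v=(-2,-1)
3. t=1/2 → L at (0,21/2); v=(2,-1)
4. t=2 → R at (4,17/2); v=(-2,-1)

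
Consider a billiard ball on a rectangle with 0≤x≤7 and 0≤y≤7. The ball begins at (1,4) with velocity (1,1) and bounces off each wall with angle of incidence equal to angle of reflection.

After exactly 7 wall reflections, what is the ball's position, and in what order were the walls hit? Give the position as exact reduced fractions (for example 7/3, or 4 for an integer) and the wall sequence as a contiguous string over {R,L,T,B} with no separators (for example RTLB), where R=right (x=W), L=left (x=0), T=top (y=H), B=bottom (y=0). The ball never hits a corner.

1. t=3 → T at (4,7); v=(1,-1)
2. t=3 → R at (7,4); v=(-1,-1)
3. t=4 → B at (3,0); v=(-1,1)
4. t=3 → L at (0,3); v=(1,1)
5. t=4 → T at (4,7); v=(1,-1)
6. t=3 → R at (7,4); v=(-1,-1)
7. t=4 → B at (3,0); v=(-1,1)

Final position: (3,0)
Wall sequence: TRBLTRB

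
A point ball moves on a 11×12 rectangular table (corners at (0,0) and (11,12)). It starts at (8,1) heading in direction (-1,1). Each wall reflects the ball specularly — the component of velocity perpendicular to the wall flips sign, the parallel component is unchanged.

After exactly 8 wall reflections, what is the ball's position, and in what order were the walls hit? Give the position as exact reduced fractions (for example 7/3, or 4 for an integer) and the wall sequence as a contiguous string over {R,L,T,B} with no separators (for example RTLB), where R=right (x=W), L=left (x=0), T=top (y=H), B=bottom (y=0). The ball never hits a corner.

Final position: (5,0)
Wall sequence: LTRBLTRB

1. t=8 → L at (0,9); v=(1,1)
2. t=3 → T at (3,12); v=(1,-1)
3. t=8 → R at (11,4); v=(-1,-1)
4. t=4 → B at (7,0); v=(-1,1)
5. t=7 → L at (0,7); v=(1,1)
6. t=5 → T at (5,12); v=(1,-1)
7. t=6 → R at (11,6); v=(-1,-1)
8. t=6 → B at (5,0); v=(-1,1)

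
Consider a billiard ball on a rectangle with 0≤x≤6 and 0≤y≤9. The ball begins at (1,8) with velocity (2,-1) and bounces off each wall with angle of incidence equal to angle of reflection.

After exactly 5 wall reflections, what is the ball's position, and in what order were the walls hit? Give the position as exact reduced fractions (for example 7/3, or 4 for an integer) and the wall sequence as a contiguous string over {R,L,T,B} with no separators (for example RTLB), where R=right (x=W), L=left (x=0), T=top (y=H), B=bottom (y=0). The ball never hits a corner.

1. t=5/2 → R at (6,11/2); v=(-2,-1)
2. t=3 → L at (0,5/2); v=(2,-1)
3. t=5/2 → B at (5,0); v=(2,1)
4. t=1/2 → R at (6,1/2); v=(-2,1)
5. t=3 → L at (0,7/2); v=(2,1)

Final position: (0,7/2)
Wall sequence: RLBRL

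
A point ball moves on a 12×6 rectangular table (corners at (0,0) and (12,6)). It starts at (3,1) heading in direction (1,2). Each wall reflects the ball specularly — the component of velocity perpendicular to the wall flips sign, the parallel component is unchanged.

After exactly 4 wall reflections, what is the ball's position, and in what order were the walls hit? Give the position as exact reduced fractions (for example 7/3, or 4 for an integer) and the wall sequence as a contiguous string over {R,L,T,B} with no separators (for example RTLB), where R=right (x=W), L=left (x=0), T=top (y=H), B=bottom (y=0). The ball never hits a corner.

Final position: (12,5)
Wall sequence: TBTR

1. t=5/2 → T at (11/2,6); v=(1,-2)
2. t=3 → B at (17/2,0); v=(1,2)
3. t=3 → T at (23/2,6); v=(1,-2)
4. t=1/2 → R at (12,5); v=(-1,-2)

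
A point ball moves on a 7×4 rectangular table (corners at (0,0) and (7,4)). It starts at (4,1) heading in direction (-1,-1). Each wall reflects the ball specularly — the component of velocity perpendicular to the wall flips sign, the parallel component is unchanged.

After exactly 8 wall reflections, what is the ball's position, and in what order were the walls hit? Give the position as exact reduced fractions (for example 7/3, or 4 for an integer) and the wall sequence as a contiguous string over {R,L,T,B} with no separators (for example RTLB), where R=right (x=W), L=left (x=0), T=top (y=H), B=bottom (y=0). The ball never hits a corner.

1. t=1 → B at (3,0); v=(-1,1)
2. t=3 → L at (0,3); v=(1,1)
3. t=1 → T at (1,4); v=(1,-1)
4. t=4 → B at (5,0); v=(1,1)
5. t=2 → R at (7,2); v=(-1,1)
6. t=2 → T at (5,4); v=(-1,-1)
7. t=4 → B at (1,0); v=(-1,1)
8. t=1 → L at (0,1); v=(1,1)

Final position: (0,1)
Wall sequence: BLTBRTBL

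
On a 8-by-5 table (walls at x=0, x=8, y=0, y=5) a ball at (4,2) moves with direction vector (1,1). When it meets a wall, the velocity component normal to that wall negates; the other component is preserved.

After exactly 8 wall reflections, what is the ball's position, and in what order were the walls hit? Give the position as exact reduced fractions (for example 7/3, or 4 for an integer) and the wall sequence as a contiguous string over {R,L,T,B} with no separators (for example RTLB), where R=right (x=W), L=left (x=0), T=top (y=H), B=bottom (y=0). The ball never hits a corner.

1. t=3 → T at (7,5); v=(1,-1)
2. t=1 → R at (8,4); v=(-1,-1)
3. t=4 → B at (4,0); v=(-1,1)
4. t=4 → L at (0,4); v=(1,1)
5. t=1 → T at (1,5); v=(1,-1)
6. t=5 → B at (6,0); v=(1,1)
7. t=2 → R at (8,2); v=(-1,1)
8. t=3 → T at (5,5); v=(-1,-1)

Final position: (5,5)
Wall sequence: TRBLTBRT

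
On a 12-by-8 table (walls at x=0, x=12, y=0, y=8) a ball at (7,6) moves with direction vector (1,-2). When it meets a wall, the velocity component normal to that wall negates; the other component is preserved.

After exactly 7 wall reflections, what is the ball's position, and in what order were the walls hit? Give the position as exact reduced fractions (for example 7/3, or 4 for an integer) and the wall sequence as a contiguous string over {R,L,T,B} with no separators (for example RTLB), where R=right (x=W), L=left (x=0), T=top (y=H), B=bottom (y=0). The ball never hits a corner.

Final position: (2,0)
Wall sequence: BRTBTLB

1. t=3 → B at (10,0); v=(1,2)
2. t=2 → R at (12,4); v=(-1,2)
3. t=2 → T at (10,8); v=(-1,-2)
4. t=4 → B at (6,0); v=(-1,2)
5. t=4 → T at (2,8); v=(-1,-2)
6. t=2 → L at (0,4); v=(1,-2)
7. t=2 → B at (2,0); v=(1,2)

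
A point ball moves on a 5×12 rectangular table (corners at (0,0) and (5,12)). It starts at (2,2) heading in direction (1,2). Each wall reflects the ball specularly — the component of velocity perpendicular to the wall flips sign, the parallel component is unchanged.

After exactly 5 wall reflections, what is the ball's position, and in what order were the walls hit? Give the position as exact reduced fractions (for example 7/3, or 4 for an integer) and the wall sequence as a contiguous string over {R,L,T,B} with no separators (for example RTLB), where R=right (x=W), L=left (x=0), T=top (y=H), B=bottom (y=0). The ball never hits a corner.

1. t=3 → R at (5,8); v=(-1,2)
2. t=2 → T at (3,12); v=(-1,-2)
3. t=3 → L at (0,6); v=(1,-2)
4. t=3 → B at (3,0); v=(1,2)
5. t=2 → R at (5,4); v=(-1,2)

Final position: (5,4)
Wall sequence: RTLBR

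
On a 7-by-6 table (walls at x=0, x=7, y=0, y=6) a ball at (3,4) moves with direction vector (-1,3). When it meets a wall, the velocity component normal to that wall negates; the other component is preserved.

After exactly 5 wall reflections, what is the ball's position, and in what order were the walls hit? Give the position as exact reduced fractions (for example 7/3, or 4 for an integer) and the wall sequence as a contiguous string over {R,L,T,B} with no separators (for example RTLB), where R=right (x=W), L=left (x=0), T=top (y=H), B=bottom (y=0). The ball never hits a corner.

Final position: (11/3,0)
Wall sequence: TBLTB

1. t=2/3 → T at (7/3,6); v=(-1,-3)
2. t=2 → B at (1/3,0); v=(-1,3)
3. t=1/3 → L at (0,1); v=(1,3)
4. t=5/3 → T at (5/3,6); v=(1,-3)
5. t=2 → B at (11/3,0); v=(1,3)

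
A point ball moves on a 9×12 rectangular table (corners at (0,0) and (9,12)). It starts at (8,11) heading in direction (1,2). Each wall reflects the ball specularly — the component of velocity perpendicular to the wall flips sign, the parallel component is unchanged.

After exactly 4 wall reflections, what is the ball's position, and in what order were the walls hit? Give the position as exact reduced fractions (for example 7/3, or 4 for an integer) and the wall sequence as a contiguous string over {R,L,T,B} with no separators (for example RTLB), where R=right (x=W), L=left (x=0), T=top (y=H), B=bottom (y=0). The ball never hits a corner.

Final position: (0,7)
Wall sequence: TRBL

1. t=1/2 → T at (17/2,12); v=(1,-2)
2. t=1/2 → R at (9,11); v=(-1,-2)
3. t=11/2 → B at (7/2,0); v=(-1,2)
4. t=7/2 → L at (0,7); v=(1,2)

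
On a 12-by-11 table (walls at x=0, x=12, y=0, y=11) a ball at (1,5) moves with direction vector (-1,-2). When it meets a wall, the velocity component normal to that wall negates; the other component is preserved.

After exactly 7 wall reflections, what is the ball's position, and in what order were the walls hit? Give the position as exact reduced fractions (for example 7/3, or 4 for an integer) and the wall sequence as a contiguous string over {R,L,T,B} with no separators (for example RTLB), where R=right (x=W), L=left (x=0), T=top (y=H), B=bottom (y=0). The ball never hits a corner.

1. t=1 → L at (0,3); v=(1,-2)
2. t=3/2 → B at (3/2,0); v=(1,2)
3. t=11/2 → T at (7,11); v=(1,-2)
4. t=5 → R at (12,1); v=(-1,-2)
5. t=1/2 → B at (23/2,0); v=(-1,2)
6. t=11/2 → T at (6,11); v=(-1,-2)
7. t=11/2 → B at (1/2,0); v=(-1,2)

Final position: (1/2,0)
Wall sequence: LBTRBTB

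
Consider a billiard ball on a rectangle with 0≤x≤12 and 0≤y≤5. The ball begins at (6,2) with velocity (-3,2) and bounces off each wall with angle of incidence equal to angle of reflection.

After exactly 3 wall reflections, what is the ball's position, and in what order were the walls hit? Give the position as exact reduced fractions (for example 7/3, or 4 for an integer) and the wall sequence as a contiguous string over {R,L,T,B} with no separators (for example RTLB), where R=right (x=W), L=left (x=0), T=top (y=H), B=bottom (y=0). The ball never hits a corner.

1. t=3/2 → T at (3/2,5); v=(-3,-2)
2. t=1/2 → L at (0,4); v=(3,-2)
3. t=2 → B at (6,0); v=(3,2)

Final position: (6,0)
Wall sequence: TLB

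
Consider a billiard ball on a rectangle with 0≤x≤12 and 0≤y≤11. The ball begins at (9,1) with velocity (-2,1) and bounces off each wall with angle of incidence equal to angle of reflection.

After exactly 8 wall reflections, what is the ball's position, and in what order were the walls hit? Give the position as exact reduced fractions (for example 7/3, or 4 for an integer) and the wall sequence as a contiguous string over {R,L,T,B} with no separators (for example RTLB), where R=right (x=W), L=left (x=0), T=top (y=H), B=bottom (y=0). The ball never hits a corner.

1. t=9/2 → L at (0,11/2); v=(2,1)
2. t=11/2 → T at (11,11); v=(2,-1)
3. t=1/2 → R at (12,21/2); v=(-2,-1)
4. t=6 → L at (0,9/2); v=(2,-1)
5. t=9/2 → B at (9,0); v=(2,1)
6. t=3/2 → R at (12,3/2); v=(-2,1)
7. t=6 → L at (0,15/2); v=(2,1)
8. t=7/2 → T at (7,11); v=(2,-1)

Final position: (7,11)
Wall sequence: LTRLBRLT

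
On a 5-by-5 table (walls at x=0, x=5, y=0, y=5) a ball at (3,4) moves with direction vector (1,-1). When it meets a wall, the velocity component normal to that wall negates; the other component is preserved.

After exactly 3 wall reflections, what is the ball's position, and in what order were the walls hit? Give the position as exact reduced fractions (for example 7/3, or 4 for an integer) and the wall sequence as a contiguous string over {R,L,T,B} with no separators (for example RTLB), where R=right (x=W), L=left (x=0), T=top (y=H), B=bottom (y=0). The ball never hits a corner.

1. t=2 → R at (5,2); v=(-1,-1)
2. t=2 → B at (3,0); v=(-1,1)
3. t=3 → L at (0,3); v=(1,1)

Final position: (0,3)
Wall sequence: RBL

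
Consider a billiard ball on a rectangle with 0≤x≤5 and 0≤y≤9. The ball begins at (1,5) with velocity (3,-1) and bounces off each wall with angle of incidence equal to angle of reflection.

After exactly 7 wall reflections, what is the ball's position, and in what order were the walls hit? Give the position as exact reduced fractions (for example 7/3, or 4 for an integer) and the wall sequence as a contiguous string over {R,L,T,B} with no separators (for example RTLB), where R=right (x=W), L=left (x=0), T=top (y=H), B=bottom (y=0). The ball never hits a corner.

Final position: (0,14/3)
Wall sequence: RLRBLRL

1. t=4/3 → R at (5,11/3); v=(-3,-1)
2. t=5/3 → L at (0,2); v=(3,-1)
3. t=5/3 → R at (5,1/3); v=(-3,-1)
4. t=1/3 → B at (4,0); v=(-3,1)
5. t=4/3 → L at (0,4/3); v=(3,1)
6. t=5/3 → R at (5,3); v=(-3,1)
7. t=5/3 → L at (0,14/3); v=(3,1)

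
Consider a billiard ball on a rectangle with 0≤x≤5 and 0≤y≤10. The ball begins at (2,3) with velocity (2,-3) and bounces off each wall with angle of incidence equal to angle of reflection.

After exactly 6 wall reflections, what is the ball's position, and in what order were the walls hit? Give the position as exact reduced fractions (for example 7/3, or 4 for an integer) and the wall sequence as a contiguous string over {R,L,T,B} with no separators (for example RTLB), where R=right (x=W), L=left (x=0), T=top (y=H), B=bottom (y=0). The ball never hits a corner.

1. t=1 → B at (4,0); v=(2,3)
2. t=1/2 → R at (5,3/2); v=(-2,3)
3. t=5/2 → L at (0,9); v=(2,3)
4. t=1/3 → T at (2/3,10); v=(2,-3)
5. t=13/6 → R at (5,7/2); v=(-2,-3)
6. t=7/6 → B at (8/3,0); v=(-2,3)

Final position: (8/3,0)
Wall sequence: BRLTRB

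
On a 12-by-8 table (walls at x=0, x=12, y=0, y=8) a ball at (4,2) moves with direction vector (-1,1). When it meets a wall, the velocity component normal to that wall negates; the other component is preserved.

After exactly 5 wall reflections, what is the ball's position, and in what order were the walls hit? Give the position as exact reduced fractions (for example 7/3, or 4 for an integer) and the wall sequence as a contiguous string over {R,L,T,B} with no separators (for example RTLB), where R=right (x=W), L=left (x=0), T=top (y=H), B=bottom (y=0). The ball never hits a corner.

Final position: (6,8)
Wall sequence: LTBRT

1. t=4 → L at (0,6); v=(1,1)
2. t=2 → T at (2,8); v=(1,-1)
3. t=8 → B at (10,0); v=(1,1)
4. t=2 → R at (12,2); v=(-1,1)
5. t=6 → T at (6,8); v=(-1,-1)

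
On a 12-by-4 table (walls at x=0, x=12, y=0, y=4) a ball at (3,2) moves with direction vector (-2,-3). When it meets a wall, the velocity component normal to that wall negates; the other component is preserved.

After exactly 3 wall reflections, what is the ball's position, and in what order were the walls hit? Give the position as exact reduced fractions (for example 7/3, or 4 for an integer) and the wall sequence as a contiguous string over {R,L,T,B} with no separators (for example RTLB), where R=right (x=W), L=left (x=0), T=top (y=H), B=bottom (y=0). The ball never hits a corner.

Final position: (1,4)
Wall sequence: BLT

1. t=2/3 → B at (5/3,0); v=(-2,3)
2. t=5/6 → L at (0,5/2); v=(2,3)
3. t=1/2 → T at (1,4); v=(2,-3)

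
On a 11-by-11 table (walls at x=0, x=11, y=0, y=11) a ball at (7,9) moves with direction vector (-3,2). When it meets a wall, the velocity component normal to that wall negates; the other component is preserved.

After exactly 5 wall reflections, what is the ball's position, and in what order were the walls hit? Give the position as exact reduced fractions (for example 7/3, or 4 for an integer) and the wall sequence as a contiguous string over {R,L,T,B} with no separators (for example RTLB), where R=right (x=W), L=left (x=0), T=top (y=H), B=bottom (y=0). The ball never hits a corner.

1. t=1 → T at (4,11); v=(-3,-2)
2. t=4/3 → L at (0,25/3); v=(3,-2)
3. t=11/3 → R at (11,1); v=(-3,-2)
4. t=1/2 → B at (19/2,0); v=(-3,2)
5. t=19/6 → L at (0,19/3); v=(3,2)

Final position: (0,19/3)
Wall sequence: TLRBL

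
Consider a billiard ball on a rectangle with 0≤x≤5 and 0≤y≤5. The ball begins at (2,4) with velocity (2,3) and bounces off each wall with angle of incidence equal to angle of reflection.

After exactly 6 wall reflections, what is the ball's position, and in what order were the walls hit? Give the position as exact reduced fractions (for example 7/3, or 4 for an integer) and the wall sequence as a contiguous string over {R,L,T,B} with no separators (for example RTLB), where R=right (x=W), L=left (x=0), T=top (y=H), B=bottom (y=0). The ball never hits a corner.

1. t=1/3 → T at (8/3,5); v=(2,-3)
2. t=7/6 → R at (5,3/2); v=(-2,-3)
3. t=1/2 → B at (4,0); v=(-2,3)
4. t=5/3 → T at (2/3,5); v=(-2,-3)
5. t=1/3 → L at (0,4); v=(2,-3)
6. t=4/3 → B at (8/3,0); v=(2,3)

Final position: (8/3,0)
Wall sequence: TRBTLB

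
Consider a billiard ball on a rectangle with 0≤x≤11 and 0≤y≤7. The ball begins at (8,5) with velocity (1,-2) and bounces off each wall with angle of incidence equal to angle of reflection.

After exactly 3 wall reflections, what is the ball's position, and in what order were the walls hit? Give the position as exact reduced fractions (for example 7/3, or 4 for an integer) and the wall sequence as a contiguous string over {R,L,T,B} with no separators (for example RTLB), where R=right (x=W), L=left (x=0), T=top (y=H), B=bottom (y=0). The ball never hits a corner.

1. t=5/2 → B at (21/2,0); v=(1,2)
2. t=1/2 → R at (11,1); v=(-1,2)
3. t=3 → T at (8,7); v=(-1,-2)

Final position: (8,7)
Wall sequence: BRT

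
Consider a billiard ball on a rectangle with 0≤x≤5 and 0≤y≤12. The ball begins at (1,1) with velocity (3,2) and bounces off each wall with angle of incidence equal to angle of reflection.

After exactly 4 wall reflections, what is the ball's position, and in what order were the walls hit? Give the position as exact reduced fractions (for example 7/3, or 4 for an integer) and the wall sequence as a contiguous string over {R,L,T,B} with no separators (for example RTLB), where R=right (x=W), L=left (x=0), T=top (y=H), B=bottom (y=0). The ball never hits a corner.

1. t=4/3 → R at (5,11/3); v=(-3,2)
2. t=5/3 → L at (0,7); v=(3,2)
3. t=5/3 → R at (5,31/3); v=(-3,2)
4. t=5/6 → T at (5/2,12); v=(-3,-2)

Final position: (5/2,12)
Wall sequence: RLRT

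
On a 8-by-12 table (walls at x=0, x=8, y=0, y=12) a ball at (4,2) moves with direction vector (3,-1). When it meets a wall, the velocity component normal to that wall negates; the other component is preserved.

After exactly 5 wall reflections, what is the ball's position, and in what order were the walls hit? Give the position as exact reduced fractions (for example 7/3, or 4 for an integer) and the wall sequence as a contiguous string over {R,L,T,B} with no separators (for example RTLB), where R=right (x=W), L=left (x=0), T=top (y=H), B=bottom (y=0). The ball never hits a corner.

Final position: (0,22/3)
Wall sequence: RBLRL

1. t=4/3 → R at (8,2/3); v=(-3,-1)
2. t=2/3 → B at (6,0); v=(-3,1)
3. t=2 → L at (0,2); v=(3,1)
4. t=8/3 → R at (8,14/3); v=(-3,1)
5. t=8/3 → L at (0,22/3); v=(3,1)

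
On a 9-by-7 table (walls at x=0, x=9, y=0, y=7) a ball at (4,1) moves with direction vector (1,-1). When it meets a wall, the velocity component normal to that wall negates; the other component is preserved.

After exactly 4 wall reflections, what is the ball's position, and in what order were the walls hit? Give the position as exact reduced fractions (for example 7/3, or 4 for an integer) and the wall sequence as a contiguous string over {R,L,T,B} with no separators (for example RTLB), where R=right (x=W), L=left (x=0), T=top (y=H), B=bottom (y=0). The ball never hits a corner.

1. t=1 → B at (5,0); v=(1,1)
2. t=4 → R at (9,4); v=(-1,1)
3. t=3 → T at (6,7); v=(-1,-1)
4. t=6 → L at (0,1); v=(1,-1)

Final position: (0,1)
Wall sequence: BRTL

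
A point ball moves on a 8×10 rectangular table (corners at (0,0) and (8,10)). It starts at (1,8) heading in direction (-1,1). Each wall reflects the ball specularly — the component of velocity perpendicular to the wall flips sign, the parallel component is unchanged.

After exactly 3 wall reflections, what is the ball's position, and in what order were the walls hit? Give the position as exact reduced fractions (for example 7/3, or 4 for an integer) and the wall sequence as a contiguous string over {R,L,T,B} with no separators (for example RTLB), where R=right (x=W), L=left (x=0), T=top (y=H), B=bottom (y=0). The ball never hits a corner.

Final position: (8,3)
Wall sequence: LTR

1. t=1 → L at (0,9); v=(1,1)
2. t=1 → T at (1,10); v=(1,-1)
3. t=7 → R at (8,3); v=(-1,-1)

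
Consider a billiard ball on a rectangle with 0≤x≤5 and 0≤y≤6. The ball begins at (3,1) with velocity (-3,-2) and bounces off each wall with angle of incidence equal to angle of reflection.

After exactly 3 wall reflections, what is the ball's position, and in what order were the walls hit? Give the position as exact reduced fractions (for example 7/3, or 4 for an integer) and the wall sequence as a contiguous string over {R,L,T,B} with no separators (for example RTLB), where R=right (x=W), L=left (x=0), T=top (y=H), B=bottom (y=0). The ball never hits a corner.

1. t=1/2 → B at (3/2,0); v=(-3,2)
2. t=1/2 → L at (0,1); v=(3,2)
3. t=5/3 → R at (5,13/3); v=(-3,2)

Final position: (5,13/3)
Wall sequence: BLR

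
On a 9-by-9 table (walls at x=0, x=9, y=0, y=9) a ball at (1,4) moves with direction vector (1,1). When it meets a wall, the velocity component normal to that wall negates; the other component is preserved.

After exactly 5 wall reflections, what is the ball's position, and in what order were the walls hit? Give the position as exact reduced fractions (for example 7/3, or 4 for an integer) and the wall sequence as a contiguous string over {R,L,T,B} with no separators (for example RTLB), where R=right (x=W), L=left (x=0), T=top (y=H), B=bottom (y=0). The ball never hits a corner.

Final position: (6,9)
Wall sequence: TRBLT

1. t=5 → T at (6,9); v=(1,-1)
2. t=3 → R at (9,6); v=(-1,-1)
3. t=6 → B at (3,0); v=(-1,1)
4. t=3 → L at (0,3); v=(1,1)
5. t=6 → T at (6,9); v=(1,-1)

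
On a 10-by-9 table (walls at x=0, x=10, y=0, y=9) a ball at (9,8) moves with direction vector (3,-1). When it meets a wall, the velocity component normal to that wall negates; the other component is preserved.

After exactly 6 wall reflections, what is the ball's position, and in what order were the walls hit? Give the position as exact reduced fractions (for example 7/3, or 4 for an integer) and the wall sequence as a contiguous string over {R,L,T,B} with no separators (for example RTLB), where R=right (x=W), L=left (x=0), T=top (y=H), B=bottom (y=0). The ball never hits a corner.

1. t=1/3 → R at (10,23/3); v=(-3,-1)
2. t=10/3 → L at (0,13/3); v=(3,-1)
3. t=10/3 → R at (10,1); v=(-3,-1)
4. t=1 → B at (7,0); v=(-3,1)
5. t=7/3 → L at (0,7/3); v=(3,1)
6. t=10/3 → R at (10,17/3); v=(-3,1)

Final position: (10,17/3)
Wall sequence: RLRBLR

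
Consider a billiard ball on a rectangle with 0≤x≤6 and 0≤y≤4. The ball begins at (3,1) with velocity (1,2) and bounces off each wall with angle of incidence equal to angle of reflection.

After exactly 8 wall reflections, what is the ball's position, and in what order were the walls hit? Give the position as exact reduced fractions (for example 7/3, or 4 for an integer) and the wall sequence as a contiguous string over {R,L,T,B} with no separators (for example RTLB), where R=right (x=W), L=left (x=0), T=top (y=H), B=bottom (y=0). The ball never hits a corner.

1. t=3/2 → T at (9/2,4); v=(1,-2)
2. t=3/2 → R at (6,1); v=(-1,-2)
3. t=1/2 → B at (11/2,0); v=(-1,2)
4. t=2 → T at (7/2,4); v=(-1,-2)
5. t=2 → B at (3/2,0); v=(-1,2)
6. t=3/2 → L at (0,3); v=(1,2)
7. t=1/2 → T at (1/2,4); v=(1,-2)
8. t=2 → B at (5/2,0); v=(1,2)

Final position: (5/2,0)
Wall sequence: TRBTBLTB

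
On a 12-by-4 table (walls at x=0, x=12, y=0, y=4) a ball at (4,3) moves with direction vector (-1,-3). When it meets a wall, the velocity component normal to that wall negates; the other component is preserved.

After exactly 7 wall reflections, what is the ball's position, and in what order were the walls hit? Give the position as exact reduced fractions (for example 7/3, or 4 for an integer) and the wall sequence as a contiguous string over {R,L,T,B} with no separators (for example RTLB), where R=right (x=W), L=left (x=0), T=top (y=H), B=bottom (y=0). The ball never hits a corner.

Final position: (11/3,4)
Wall sequence: BTBLTBT

1. t=1 → B at (3,0); v=(-1,3)
2. t=4/3 → T at (5/3,4); v=(-1,-3)
3. t=4/3 → B at (1/3,0); v=(-1,3)
4. t=1/3 → L at (0,1); v=(1,3)
5. t=1 → T at (1,4); v=(1,-3)
6. t=4/3 → B at (7/3,0); v=(1,3)
7. t=4/3 → T at (11/3,4); v=(1,-3)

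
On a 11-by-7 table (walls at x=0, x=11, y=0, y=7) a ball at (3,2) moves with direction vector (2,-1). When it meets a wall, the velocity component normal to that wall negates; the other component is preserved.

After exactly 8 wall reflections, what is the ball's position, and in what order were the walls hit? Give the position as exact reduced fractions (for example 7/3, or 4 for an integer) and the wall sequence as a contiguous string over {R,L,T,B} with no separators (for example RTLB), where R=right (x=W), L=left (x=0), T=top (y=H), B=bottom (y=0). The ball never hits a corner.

1. t=2 → B at (7,0); v=(2,1)
2. t=2 → R at (11,2); v=(-2,1)
3. t=5 → T at (1,7); v=(-2,-1)
4. t=1/2 → L at (0,13/2); v=(2,-1)
5. t=11/2 → R at (11,1); v=(-2,-1)
6. t=1 → B at (9,0); v=(-2,1)
7. t=9/2 → L at (0,9/2); v=(2,1)
8. t=5/2 → T at (5,7); v=(2,-1)

Final position: (5,7)
Wall sequence: BRTLRBLT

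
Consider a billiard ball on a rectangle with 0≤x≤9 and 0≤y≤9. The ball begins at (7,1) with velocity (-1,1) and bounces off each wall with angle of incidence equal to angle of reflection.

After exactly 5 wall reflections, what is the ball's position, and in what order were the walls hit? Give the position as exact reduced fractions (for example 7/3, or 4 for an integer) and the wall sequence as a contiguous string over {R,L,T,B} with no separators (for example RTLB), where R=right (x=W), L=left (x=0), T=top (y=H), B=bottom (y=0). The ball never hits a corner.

Final position: (0,8)
Wall sequence: LTRBL

1. t=7 → L at (0,8); v=(1,1)
2. t=1 → T at (1,9); v=(1,-1)
3. t=8 → R at (9,1); v=(-1,-1)
4. t=1 → B at (8,0); v=(-1,1)
5. t=8 → L at (0,8); v=(1,1)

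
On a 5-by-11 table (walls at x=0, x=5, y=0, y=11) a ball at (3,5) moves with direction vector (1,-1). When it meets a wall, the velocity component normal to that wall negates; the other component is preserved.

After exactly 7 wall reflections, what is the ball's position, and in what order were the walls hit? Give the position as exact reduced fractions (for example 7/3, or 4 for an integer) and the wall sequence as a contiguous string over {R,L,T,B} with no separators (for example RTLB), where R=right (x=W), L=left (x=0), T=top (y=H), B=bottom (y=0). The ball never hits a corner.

1. t=2 → R at (5,3); v=(-1,-1)
2. t=3 → B at (2,0); v=(-1,1)
3. t=2 → L at (0,2); v=(1,1)
4. t=5 → R at (5,7); v=(-1,1)
5. t=4 → T at (1,11); v=(-1,-1)
6. t=1 → L at (0,10); v=(1,-1)
7. t=5 → R at (5,5); v=(-1,-1)

Final position: (5,5)
Wall sequence: RBLRTLR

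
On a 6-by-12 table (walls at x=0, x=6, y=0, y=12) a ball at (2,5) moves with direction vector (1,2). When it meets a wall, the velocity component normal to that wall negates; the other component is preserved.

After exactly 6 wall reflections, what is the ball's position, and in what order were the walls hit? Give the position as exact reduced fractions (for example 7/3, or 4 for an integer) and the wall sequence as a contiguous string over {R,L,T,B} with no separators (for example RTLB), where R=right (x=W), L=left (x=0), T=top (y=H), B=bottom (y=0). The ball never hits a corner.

1. t=7/2 → T at (11/2,12); v=(1,-2)
2. t=1/2 → R at (6,11); v=(-1,-2)
3. t=11/2 → B at (1/2,0); v=(-1,2)
4. t=1/2 → L at (0,1); v=(1,2)
5. t=11/2 → T at (11/2,12); v=(1,-2)
6. t=1/2 → R at (6,11); v=(-1,-2)

Final position: (6,11)
Wall sequence: TRBLTR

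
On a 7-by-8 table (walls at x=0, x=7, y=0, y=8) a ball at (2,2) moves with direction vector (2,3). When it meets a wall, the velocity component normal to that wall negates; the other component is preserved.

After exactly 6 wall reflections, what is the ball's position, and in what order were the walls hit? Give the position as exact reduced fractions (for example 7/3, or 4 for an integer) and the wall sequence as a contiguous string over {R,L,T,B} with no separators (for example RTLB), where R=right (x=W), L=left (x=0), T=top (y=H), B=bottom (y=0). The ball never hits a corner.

1. t=2 → T at (6,8); v=(2,-3)
2. t=1/2 → R at (7,13/2); v=(-2,-3)
3. t=13/6 → B at (8/3,0); v=(-2,3)
4. t=4/3 → L at (0,4); v=(2,3)
5. t=4/3 → T at (8/3,8); v=(2,-3)
6. t=13/6 → R at (7,3/2); v=(-2,-3)

Final position: (7,3/2)
Wall sequence: TRBLTR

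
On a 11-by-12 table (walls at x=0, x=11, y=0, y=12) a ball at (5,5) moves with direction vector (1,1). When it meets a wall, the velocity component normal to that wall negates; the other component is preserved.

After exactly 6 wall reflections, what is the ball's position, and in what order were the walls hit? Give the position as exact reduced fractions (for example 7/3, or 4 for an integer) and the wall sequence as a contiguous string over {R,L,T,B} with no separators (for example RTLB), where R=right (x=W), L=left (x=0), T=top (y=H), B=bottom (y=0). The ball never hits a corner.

1. t=6 → R at (11,11); v=(-1,1)
2. t=1 → T at (10,12); v=(-1,-1)
3. t=10 → L at (0,2); v=(1,-1)
4. t=2 → B at (2,0); v=(1,1)
5. t=9 → R at (11,9); v=(-1,1)
6. t=3 → T at (8,12); v=(-1,-1)

Final position: (8,12)
Wall sequence: RTLBRT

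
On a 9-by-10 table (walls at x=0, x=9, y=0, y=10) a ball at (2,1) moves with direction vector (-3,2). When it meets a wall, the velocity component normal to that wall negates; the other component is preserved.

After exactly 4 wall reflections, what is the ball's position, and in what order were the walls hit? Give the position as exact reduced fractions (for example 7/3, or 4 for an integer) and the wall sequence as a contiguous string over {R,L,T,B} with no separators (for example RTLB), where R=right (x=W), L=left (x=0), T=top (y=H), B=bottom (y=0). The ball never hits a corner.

1. t=2/3 → L at (0,7/3); v=(3,2)
2. t=3 → R at (9,25/3); v=(-3,2)
3. t=5/6 → T at (13/2,10); v=(-3,-2)
4. t=13/6 → L at (0,17/3); v=(3,-2)

Final position: (0,17/3)
Wall sequence: LRTL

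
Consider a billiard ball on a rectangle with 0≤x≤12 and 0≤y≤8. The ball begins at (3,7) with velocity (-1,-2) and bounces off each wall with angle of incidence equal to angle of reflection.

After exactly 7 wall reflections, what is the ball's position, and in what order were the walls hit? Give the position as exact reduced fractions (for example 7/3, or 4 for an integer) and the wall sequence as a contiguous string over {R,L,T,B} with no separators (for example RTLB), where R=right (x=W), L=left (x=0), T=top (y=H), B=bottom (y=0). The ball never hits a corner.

1. t=3 → L at (0,1); v=(1,-2)
2. t=1/2 → B at (1/2,0); v=(1,2)
3. t=4 → T at (9/2,8); v=(1,-2)
4. t=4 → B at (17/2,0); v=(1,2)
5. t=7/2 → R at (12,7); v=(-1,2)
6. t=1/2 → T at (23/2,8); v=(-1,-2)
7. t=4 → B at (15/2,0); v=(-1,2)

Final position: (15/2,0)
Wall sequence: LBTBRTB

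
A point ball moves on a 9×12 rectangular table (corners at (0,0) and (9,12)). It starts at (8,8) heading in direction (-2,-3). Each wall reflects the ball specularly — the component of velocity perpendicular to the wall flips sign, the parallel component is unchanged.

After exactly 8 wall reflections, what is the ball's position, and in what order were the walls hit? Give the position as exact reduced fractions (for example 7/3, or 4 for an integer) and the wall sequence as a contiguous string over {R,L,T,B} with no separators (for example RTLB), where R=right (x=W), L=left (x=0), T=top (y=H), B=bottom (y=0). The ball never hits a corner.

Final position: (9,7/2)
Wall sequence: BLTRBLTR

1. t=8/3 → B at (8/3,0); v=(-2,3)
2. t=4/3 → L at (0,4); v=(2,3)
3. t=8/3 → T at (16/3,12); v=(2,-3)
4. t=11/6 → R at (9,13/2); v=(-2,-3)
5. t=13/6 → B at (14/3,0); v=(-2,3)
6. t=7/3 → L at (0,7); v=(2,3)
7. t=5/3 → T at (10/3,12); v=(2,-3)
8. t=17/6 → R at (9,7/2); v=(-2,-3)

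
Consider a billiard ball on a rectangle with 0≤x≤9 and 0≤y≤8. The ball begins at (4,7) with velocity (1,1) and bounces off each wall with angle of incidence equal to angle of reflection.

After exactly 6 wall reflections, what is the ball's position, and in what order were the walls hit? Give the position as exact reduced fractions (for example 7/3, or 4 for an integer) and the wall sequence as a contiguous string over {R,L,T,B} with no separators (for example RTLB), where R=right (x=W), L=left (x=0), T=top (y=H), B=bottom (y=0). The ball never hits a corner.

1. t=1 → T at (5,8); v=(1,-1)
2. t=4 → R at (9,4); v=(-1,-1)
3. t=4 → B at (5,0); v=(-1,1)
4. t=5 → L at (0,5); v=(1,1)
5. t=3 → T at (3,8); v=(1,-1)
6. t=6 → R at (9,2); v=(-1,-1)

Final position: (9,2)
Wall sequence: TRBLTR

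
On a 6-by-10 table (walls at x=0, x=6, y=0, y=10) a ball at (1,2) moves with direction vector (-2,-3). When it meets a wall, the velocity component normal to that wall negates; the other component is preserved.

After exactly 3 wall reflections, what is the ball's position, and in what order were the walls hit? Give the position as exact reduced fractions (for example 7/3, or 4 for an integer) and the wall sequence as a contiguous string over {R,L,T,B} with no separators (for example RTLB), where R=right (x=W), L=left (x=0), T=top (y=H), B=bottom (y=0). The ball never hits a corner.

Final position: (6,17/2)
Wall sequence: LBR

1. t=1/2 → L at (0,1/2); v=(2,-3)
2. t=1/6 → B at (1/3,0); v=(2,3)
3. t=17/6 → R at (6,17/2); v=(-2,3)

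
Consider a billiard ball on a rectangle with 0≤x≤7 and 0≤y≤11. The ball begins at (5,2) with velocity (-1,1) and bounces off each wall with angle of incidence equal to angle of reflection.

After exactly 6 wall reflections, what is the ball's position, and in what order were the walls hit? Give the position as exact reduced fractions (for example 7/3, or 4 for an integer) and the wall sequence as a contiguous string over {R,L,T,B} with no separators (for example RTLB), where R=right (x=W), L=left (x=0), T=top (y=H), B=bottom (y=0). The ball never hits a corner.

1. t=5 → L at (0,7); v=(1,1)
2. t=4 → T at (4,11); v=(1,-1)
3. t=3 → R at (7,8); v=(-1,-1)
4. t=7 → L at (0,1); v=(1,-1)
5. t=1 → B at (1,0); v=(1,1)
6. t=6 → R at (7,6); v=(-1,1)

Final position: (7,6)
Wall sequence: LTRLBR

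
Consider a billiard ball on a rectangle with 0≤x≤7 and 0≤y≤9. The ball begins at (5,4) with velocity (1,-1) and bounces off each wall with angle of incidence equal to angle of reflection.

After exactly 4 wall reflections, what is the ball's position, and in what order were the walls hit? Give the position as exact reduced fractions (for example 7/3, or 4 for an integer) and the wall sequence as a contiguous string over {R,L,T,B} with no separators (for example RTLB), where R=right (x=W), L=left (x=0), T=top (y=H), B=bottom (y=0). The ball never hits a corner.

Final position: (4,9)
Wall sequence: RBLT

1. t=2 → R at (7,2); v=(-1,-1)
2. t=2 → B at (5,0); v=(-1,1)
3. t=5 → L at (0,5); v=(1,1)
4. t=4 → T at (4,9); v=(1,-1)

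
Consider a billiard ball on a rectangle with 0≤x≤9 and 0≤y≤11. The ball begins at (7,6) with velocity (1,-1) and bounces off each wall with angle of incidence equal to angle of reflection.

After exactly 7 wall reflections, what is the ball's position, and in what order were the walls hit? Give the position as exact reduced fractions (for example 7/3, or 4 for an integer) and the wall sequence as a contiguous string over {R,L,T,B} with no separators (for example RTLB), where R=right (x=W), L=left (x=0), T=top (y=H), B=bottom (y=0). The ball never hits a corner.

1. t=2 → R at (9,4); v=(-1,-1)
2. t=4 → B at (5,0); v=(-1,1)
3. t=5 → L at (0,5); v=(1,1)
4. t=6 → T at (6,11); v=(1,-1)
5. t=3 → R at (9,8); v=(-1,-1)
6. t=8 → B at (1,0); v=(-1,1)
7. t=1 → L at (0,1); v=(1,1)

Final position: (0,1)
Wall sequence: RBLTRBL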